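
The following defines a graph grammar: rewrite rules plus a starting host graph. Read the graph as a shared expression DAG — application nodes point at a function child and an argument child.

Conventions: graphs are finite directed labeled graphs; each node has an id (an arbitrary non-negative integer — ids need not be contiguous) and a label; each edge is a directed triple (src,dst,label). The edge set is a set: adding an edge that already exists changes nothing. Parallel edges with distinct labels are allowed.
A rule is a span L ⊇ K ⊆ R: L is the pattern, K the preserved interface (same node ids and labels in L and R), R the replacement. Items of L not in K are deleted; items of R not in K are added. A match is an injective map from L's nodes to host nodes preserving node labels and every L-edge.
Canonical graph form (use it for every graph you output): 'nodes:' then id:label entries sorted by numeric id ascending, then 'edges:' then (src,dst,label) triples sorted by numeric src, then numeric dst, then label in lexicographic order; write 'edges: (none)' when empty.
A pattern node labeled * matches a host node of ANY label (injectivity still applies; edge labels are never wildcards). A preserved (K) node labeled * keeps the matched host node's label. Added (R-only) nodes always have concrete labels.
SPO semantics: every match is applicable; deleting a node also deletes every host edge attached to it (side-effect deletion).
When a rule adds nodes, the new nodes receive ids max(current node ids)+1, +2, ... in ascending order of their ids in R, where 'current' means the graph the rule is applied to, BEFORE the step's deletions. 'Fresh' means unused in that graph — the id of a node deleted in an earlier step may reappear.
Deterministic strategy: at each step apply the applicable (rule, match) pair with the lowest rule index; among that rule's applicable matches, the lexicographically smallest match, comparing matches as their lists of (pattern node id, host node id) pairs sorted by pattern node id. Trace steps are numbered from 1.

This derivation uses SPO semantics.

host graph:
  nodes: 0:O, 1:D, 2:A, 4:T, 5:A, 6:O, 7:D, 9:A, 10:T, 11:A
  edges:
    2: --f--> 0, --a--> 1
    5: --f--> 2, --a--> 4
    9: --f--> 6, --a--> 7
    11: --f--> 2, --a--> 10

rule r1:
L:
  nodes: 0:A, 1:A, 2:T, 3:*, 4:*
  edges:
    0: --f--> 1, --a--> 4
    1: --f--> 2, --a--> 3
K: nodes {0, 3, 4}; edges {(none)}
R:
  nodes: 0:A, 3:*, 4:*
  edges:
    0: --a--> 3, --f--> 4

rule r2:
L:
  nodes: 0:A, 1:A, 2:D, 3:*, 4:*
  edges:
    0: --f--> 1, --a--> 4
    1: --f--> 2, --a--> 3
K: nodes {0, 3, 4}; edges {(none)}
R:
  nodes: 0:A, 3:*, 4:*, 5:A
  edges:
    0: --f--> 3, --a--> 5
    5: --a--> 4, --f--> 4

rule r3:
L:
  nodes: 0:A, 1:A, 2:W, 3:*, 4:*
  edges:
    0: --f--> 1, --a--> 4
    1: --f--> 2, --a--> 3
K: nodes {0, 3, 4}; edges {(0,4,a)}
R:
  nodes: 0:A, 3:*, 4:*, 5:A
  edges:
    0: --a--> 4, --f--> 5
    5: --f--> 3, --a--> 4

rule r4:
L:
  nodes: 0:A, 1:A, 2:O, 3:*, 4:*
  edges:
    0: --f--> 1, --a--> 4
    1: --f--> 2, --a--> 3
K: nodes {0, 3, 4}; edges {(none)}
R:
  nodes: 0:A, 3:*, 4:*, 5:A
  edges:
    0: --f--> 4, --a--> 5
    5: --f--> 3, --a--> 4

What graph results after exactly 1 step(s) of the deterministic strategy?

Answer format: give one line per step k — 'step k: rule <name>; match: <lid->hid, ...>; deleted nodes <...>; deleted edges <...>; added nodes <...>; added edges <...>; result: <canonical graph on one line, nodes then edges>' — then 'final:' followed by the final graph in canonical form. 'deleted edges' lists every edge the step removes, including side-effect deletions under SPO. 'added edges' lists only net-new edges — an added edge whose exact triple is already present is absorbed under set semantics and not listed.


step 1: rule r4; match: 0->5, 1->2, 2->0, 3->1, 4->4; deleted nodes 0, 2; deleted edges (2,0,f); (2,1,a); (5,2,f); (5,4,a); (11,2,f); added nodes 12; added edges (5,4,f); (5,12,a); (12,1,f); (12,4,a); result: nodes: 1:D, 4:T, 5:A, 6:O, 7:D, 9:A, 10:T, 11:A, 12:A edges: (5,4,f); (5,12,a); (9,6,f); (9,7,a); (11,10,a); (12,1,f); (12,4,a)
final:
nodes: 1:D, 4:T, 5:A, 6:O, 7:D, 9:A, 10:T, 11:A, 12:A
edges: (5,4,f); (5,12,a); (9,6,f); (9,7,a); (11,10,a); (12,1,f); (12,4,a)


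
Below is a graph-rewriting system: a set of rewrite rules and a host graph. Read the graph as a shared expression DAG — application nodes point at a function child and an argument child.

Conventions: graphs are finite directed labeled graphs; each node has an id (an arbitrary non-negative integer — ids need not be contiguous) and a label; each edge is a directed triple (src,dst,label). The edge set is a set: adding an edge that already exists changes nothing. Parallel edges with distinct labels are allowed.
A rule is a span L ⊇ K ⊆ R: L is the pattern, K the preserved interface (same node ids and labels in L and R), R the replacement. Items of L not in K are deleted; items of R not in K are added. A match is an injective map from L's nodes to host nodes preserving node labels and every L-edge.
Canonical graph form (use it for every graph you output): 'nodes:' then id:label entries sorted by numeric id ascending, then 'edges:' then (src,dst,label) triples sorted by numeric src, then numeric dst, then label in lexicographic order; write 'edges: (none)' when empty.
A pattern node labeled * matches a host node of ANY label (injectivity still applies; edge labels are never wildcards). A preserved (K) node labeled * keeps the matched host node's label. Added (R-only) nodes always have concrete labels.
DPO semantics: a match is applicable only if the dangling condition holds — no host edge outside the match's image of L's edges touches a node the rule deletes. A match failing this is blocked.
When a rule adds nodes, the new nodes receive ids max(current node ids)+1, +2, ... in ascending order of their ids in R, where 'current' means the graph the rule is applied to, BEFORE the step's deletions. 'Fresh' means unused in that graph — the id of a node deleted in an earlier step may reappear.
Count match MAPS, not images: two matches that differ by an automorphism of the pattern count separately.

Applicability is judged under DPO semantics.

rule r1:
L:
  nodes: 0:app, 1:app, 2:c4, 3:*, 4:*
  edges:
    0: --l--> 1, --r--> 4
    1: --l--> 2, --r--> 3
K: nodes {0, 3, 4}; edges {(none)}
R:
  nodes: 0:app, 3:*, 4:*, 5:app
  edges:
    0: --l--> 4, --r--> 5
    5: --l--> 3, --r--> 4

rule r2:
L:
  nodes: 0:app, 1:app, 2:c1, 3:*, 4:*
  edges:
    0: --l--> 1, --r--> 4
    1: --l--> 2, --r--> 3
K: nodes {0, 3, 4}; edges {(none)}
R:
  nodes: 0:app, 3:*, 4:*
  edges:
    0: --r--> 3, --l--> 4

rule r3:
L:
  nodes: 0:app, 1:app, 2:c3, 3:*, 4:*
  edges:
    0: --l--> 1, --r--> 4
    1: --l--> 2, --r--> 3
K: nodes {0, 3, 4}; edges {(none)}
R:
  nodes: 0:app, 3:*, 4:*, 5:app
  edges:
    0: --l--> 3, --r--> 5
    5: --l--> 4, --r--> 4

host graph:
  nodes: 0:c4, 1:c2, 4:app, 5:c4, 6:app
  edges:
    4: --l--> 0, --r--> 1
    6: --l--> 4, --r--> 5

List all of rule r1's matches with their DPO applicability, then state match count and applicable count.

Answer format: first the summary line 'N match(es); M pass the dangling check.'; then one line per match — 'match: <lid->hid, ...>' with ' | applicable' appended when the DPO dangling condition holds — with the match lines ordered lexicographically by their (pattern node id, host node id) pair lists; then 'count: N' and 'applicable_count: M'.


1 match(es); 1 pass the dangling check.
match: 0->6, 1->4, 2->0, 3->1, 4->5 | applicable
count: 1
applicable_count: 1


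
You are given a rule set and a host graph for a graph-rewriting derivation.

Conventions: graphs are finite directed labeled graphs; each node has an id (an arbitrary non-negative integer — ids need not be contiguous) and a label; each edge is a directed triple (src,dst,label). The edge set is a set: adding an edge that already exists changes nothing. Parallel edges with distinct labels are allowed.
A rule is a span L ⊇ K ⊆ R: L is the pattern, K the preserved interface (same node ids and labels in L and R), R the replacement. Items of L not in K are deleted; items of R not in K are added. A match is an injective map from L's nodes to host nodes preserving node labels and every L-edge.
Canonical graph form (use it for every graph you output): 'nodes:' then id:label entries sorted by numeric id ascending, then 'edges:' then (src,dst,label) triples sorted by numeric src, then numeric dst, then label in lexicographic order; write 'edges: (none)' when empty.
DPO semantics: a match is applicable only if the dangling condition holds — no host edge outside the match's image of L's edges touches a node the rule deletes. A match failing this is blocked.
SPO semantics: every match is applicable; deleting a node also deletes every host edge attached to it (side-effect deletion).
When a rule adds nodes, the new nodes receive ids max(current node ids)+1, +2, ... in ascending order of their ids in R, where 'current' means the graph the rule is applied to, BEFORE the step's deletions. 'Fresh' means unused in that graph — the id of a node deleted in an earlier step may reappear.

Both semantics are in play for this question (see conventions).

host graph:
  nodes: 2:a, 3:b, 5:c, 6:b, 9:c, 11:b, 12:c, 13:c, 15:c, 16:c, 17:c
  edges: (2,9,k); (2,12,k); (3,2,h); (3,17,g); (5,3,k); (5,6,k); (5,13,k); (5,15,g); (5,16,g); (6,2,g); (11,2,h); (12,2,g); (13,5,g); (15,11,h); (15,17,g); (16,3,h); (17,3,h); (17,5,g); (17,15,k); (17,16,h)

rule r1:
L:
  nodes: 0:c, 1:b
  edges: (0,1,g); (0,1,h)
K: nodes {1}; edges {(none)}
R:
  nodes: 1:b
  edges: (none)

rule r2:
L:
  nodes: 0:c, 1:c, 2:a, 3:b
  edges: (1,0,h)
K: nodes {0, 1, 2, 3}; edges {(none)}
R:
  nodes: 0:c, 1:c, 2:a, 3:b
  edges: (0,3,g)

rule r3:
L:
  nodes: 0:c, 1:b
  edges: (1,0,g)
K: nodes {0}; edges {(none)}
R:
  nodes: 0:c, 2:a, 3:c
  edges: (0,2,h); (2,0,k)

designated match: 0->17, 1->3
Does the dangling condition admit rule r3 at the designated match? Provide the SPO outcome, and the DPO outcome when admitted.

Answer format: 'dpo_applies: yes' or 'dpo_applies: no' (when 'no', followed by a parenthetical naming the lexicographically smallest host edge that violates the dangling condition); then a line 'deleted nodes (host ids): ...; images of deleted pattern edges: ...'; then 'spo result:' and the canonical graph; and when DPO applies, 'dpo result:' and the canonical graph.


dpo_applies: no
(the rule deletes node 3, which keeps host edge (3,2,h) outside the match image — the dangling condition fails, DPO blocks; SPO proceeds and side-deletes such edges)
deleted nodes (host ids): 3; images of deleted pattern edges: (3,17,g)
spo result:
nodes: 2:a, 5:c, 6:b, 9:c, 11:b, 12:c, 13:c, 15:c, 16:c, 17:c, 18:a, 19:c
edges: (2,9,k); (2,12,k); (5,6,k); (5,13,k); (5,15,g); (5,16,g); (6,2,g); (11,2,h); (12,2,g); (13,5,g); (15,11,h); (15,17,g); (17,5,g); (17,15,k); (17,16,h); (17,18,h); (18,17,k)


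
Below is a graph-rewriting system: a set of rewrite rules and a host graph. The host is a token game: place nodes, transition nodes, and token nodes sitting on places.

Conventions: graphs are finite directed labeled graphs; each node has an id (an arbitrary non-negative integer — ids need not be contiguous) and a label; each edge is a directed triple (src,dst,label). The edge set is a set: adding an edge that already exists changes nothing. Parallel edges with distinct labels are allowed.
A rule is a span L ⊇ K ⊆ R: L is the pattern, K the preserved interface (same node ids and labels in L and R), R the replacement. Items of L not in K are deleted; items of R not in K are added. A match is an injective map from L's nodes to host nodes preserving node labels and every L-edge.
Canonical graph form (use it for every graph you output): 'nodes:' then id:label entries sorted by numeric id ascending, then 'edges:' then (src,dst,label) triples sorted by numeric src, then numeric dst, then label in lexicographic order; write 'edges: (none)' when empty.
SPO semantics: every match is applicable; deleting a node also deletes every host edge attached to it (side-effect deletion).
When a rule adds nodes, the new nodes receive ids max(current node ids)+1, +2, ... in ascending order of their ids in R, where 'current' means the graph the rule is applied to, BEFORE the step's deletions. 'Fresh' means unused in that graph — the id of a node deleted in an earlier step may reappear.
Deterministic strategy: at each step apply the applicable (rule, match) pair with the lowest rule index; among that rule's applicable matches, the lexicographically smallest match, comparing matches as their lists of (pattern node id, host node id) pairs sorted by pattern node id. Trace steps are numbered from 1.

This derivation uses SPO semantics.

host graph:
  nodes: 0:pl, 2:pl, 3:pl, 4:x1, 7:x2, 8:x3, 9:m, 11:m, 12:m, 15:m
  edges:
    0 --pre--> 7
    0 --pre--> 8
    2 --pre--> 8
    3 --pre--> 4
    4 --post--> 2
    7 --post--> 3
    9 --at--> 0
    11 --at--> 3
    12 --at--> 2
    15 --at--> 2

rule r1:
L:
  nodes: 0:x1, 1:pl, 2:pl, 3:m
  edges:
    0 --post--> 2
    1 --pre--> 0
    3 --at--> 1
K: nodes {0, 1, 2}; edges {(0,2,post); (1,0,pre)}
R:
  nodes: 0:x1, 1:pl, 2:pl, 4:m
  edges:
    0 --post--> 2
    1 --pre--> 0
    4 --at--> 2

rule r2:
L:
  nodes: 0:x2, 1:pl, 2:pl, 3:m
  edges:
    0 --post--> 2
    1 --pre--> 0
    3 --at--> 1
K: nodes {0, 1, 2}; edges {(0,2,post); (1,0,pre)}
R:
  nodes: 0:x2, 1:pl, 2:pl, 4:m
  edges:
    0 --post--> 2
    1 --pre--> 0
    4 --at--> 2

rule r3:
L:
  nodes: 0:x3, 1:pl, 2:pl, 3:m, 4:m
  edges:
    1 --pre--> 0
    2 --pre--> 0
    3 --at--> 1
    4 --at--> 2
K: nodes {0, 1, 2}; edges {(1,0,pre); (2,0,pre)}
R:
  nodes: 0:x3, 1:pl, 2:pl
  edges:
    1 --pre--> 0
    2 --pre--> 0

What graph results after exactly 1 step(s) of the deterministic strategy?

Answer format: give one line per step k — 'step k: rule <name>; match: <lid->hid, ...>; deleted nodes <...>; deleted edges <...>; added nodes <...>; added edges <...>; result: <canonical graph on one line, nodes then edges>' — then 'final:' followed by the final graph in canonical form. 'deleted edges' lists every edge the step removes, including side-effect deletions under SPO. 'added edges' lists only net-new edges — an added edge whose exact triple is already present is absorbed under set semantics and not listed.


step 1: rule r1; match: 0->4, 1->3, 2->2, 3->11; deleted nodes 11; deleted edges (11,3,at); added nodes 16; added edges (16,2,at); result: nodes: 0:pl, 2:pl, 3:pl, 4:x1, 7:x2, 8:x3, 9:m, 12:m, 15:m, 16:m edges: (0,7,pre); (0,8,pre); (2,8,pre); (3,4,pre); (4,2,post); (7,3,post); (9,0,at); (12,2,at); (15,2,at); (16,2,at)
final:
nodes: 0:pl, 2:pl, 3:pl, 4:x1, 7:x2, 8:x3, 9:m, 12:m, 15:m, 16:m
edges: (0,7,pre); (0,8,pre); (2,8,pre); (3,4,pre); (4,2,post); (7,3,post); (9,0,at); (12,2,at); (15,2,at); (16,2,at)


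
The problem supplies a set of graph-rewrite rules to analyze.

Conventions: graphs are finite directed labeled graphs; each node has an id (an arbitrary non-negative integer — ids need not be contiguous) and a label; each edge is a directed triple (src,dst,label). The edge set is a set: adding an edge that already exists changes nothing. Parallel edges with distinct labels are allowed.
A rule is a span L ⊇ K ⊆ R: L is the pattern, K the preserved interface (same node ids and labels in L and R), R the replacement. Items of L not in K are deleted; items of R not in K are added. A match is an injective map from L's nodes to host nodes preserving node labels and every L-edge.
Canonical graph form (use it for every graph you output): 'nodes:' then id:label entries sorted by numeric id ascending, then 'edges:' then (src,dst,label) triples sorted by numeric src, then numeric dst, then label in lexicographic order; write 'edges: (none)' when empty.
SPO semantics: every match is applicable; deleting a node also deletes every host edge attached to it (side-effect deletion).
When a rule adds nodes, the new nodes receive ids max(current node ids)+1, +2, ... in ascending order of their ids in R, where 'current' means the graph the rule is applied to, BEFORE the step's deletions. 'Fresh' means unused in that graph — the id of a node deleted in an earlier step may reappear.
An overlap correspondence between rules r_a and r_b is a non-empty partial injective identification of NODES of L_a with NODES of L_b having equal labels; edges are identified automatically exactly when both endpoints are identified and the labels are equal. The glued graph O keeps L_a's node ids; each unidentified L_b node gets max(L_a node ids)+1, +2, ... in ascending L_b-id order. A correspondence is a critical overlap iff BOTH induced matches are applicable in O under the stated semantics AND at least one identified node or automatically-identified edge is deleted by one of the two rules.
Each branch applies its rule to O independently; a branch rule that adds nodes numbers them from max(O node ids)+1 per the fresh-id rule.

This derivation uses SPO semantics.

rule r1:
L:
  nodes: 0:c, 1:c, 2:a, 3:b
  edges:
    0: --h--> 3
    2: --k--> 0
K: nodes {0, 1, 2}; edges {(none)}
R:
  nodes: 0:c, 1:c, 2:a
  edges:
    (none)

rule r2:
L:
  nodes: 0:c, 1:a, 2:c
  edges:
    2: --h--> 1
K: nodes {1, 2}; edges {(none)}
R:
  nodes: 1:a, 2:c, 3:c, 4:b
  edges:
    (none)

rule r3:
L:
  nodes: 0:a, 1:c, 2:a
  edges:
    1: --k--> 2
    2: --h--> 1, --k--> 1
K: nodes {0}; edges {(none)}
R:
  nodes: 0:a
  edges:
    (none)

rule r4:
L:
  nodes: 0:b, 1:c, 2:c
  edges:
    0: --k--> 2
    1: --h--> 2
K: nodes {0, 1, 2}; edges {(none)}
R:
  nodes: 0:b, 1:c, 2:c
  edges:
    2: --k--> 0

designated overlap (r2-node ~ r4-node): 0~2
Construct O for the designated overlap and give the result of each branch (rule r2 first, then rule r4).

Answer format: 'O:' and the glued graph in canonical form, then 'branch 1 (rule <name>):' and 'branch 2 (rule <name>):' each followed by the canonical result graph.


O:
nodes: 0:c, 1:a, 2:c, 3:b, 4:c
edges: (2,1,h); (3,0,k); (4,0,h)
branch 1 (rule r2):
nodes: 1:a, 2:c, 3:b, 4:c, 5:c, 6:b
edges: (none)
branch 2 (rule r4):
nodes: 0:c, 1:a, 2:c, 3:b, 4:c
edges: (0,3,k); (2,1,h)


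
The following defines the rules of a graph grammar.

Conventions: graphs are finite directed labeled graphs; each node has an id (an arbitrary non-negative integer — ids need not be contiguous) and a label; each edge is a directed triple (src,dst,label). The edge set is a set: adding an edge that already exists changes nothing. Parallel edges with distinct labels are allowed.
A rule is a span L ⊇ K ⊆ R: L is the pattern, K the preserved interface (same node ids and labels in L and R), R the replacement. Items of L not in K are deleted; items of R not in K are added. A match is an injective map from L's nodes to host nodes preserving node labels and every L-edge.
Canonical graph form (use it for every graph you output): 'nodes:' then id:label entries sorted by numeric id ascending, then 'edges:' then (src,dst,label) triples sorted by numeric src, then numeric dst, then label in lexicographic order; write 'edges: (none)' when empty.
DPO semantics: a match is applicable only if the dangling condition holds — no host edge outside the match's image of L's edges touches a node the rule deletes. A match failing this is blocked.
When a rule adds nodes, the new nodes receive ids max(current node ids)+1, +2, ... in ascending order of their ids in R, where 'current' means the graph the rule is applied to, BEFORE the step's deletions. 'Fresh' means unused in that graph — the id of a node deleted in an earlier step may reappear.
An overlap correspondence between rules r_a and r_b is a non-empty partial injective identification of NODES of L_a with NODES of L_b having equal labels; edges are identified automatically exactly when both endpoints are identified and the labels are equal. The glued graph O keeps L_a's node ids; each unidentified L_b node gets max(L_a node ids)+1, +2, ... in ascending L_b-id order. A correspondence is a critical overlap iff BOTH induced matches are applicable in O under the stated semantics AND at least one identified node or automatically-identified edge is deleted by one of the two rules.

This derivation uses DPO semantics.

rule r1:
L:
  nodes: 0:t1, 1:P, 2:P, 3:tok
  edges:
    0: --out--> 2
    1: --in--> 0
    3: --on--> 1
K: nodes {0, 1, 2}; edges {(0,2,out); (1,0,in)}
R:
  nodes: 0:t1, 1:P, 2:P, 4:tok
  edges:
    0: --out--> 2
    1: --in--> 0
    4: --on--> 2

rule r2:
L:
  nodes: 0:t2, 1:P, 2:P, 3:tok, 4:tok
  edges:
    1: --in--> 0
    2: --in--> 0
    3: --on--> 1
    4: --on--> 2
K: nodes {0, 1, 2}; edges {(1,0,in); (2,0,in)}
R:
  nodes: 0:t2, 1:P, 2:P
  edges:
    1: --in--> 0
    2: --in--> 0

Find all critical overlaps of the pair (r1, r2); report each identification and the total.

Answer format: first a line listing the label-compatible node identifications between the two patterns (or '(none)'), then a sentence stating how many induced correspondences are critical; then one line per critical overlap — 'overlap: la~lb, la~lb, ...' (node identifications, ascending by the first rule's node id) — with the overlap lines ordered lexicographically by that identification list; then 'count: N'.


label-compatible node identifications between L(r1) and L(r2): 1~1, 1~2, 2~1, 2~2, 3~3, 3~4
4 of the induced correspondences are critical overlaps of r1 and r2.
overlap: 1~1, 2~2, 3~3
overlap: 1~1, 3~3
overlap: 1~2, 2~1, 3~4
overlap: 1~2, 3~4
count: 4


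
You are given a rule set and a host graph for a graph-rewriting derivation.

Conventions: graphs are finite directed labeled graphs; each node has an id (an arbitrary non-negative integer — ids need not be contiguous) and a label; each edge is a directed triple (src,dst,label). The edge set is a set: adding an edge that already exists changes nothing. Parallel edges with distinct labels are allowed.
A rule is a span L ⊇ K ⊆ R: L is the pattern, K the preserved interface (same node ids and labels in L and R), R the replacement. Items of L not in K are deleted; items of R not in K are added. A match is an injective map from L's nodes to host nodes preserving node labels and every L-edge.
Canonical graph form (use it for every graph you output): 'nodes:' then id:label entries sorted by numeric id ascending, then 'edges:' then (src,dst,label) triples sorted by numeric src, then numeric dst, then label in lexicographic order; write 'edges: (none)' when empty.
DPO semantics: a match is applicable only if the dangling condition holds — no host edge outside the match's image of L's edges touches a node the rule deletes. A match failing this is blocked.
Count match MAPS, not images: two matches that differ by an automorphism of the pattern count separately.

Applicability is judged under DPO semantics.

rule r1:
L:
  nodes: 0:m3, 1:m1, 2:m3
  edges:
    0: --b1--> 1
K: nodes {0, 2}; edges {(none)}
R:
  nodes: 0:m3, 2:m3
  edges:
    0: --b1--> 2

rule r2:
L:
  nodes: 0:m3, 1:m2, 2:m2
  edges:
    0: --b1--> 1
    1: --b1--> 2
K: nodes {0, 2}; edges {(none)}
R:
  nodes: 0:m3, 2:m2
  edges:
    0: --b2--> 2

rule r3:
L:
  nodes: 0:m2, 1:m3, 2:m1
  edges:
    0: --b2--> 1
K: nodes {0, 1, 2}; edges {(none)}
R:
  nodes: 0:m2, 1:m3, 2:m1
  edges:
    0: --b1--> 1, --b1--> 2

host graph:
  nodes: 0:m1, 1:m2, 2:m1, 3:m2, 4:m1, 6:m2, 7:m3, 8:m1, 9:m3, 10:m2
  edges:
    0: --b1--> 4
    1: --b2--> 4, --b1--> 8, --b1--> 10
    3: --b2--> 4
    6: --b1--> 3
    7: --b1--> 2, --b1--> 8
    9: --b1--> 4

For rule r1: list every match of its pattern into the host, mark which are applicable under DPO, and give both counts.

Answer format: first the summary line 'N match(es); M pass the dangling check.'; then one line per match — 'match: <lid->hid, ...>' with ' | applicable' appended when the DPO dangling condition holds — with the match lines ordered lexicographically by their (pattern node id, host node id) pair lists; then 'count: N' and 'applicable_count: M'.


3 match(es); 1 pass the dangling check.
match: 0->7, 1->2, 2->9 | applicable
match: 0->7, 1->8, 2->9
match: 0->9, 1->4, 2->7
count: 3
applicable_count: 1


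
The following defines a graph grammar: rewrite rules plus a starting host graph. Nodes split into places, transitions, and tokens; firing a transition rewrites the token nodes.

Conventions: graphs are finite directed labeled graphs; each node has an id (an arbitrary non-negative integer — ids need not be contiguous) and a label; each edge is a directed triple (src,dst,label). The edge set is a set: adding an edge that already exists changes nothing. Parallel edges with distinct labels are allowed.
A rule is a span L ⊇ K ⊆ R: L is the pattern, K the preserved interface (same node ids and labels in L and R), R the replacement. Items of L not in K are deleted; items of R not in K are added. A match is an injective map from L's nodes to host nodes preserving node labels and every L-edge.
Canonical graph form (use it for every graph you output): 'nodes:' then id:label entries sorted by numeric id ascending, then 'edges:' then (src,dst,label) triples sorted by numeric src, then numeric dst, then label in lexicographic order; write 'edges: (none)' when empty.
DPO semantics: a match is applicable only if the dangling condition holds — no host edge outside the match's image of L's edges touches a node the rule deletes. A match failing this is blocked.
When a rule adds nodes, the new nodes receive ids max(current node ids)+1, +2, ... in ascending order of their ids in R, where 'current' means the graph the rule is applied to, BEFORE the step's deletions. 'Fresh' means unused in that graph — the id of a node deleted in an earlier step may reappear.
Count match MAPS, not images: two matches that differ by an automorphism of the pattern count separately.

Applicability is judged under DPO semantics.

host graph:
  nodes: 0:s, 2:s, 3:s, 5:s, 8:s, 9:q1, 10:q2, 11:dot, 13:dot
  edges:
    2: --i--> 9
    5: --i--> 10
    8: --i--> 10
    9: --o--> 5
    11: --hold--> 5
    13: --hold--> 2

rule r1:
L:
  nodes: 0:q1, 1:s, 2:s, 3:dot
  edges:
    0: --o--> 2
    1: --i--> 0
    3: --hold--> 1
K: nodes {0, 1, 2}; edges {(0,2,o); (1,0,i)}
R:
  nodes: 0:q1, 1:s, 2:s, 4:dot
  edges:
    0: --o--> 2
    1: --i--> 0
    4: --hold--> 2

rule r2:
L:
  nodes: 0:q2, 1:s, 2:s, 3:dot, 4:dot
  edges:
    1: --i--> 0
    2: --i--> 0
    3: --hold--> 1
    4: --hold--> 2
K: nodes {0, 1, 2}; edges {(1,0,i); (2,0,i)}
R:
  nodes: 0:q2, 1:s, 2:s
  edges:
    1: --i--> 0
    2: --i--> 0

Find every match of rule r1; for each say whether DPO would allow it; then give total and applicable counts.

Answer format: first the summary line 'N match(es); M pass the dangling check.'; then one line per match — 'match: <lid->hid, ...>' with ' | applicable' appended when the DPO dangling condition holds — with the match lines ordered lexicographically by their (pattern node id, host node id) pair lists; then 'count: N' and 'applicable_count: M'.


1 match(es); 1 pass the dangling check.
match: 0->9, 1->2, 2->5, 3->13 | applicable
count: 1
applicable_count: 1


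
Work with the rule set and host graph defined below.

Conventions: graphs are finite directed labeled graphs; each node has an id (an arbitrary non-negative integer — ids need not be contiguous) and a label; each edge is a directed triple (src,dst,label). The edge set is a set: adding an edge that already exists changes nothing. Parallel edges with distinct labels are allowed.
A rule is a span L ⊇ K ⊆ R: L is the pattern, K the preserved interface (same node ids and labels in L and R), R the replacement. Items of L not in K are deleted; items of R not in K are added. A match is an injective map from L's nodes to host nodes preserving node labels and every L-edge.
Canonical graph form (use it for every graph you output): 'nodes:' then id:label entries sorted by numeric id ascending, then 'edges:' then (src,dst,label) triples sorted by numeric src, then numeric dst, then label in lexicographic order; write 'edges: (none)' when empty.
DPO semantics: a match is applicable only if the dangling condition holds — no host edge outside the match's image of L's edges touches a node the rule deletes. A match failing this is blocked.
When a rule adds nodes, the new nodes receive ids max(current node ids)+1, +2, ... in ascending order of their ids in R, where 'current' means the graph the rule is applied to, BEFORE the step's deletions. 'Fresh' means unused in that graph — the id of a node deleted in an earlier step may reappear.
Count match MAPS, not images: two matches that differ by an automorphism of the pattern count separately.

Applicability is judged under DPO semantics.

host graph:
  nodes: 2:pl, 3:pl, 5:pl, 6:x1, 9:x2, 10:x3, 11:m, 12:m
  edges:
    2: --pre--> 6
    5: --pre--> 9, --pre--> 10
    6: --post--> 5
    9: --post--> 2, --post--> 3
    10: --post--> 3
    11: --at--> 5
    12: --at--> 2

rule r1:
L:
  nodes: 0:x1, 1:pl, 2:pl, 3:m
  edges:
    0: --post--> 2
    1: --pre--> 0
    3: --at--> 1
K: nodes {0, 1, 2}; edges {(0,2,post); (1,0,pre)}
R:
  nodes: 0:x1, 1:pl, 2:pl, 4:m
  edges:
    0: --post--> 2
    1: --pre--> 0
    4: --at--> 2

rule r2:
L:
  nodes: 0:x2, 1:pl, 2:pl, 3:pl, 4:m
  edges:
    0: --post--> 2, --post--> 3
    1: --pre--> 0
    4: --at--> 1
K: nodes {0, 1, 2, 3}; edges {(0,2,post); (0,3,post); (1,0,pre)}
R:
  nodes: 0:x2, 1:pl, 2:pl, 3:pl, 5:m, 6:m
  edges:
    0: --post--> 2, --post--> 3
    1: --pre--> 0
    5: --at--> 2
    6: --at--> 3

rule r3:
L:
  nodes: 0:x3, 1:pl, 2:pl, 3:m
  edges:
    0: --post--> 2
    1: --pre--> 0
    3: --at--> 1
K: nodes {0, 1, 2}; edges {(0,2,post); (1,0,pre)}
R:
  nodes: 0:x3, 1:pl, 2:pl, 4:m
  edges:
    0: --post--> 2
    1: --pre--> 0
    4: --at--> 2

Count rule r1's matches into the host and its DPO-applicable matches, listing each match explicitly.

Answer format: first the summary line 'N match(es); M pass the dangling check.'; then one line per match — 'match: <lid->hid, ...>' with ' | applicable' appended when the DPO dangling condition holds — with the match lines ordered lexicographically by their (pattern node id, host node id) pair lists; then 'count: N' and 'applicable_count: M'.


1 match(es); 1 pass the dangling check.
match: 0->6, 1->2, 2->5, 3->12 | applicable
count: 1
applicable_count: 1


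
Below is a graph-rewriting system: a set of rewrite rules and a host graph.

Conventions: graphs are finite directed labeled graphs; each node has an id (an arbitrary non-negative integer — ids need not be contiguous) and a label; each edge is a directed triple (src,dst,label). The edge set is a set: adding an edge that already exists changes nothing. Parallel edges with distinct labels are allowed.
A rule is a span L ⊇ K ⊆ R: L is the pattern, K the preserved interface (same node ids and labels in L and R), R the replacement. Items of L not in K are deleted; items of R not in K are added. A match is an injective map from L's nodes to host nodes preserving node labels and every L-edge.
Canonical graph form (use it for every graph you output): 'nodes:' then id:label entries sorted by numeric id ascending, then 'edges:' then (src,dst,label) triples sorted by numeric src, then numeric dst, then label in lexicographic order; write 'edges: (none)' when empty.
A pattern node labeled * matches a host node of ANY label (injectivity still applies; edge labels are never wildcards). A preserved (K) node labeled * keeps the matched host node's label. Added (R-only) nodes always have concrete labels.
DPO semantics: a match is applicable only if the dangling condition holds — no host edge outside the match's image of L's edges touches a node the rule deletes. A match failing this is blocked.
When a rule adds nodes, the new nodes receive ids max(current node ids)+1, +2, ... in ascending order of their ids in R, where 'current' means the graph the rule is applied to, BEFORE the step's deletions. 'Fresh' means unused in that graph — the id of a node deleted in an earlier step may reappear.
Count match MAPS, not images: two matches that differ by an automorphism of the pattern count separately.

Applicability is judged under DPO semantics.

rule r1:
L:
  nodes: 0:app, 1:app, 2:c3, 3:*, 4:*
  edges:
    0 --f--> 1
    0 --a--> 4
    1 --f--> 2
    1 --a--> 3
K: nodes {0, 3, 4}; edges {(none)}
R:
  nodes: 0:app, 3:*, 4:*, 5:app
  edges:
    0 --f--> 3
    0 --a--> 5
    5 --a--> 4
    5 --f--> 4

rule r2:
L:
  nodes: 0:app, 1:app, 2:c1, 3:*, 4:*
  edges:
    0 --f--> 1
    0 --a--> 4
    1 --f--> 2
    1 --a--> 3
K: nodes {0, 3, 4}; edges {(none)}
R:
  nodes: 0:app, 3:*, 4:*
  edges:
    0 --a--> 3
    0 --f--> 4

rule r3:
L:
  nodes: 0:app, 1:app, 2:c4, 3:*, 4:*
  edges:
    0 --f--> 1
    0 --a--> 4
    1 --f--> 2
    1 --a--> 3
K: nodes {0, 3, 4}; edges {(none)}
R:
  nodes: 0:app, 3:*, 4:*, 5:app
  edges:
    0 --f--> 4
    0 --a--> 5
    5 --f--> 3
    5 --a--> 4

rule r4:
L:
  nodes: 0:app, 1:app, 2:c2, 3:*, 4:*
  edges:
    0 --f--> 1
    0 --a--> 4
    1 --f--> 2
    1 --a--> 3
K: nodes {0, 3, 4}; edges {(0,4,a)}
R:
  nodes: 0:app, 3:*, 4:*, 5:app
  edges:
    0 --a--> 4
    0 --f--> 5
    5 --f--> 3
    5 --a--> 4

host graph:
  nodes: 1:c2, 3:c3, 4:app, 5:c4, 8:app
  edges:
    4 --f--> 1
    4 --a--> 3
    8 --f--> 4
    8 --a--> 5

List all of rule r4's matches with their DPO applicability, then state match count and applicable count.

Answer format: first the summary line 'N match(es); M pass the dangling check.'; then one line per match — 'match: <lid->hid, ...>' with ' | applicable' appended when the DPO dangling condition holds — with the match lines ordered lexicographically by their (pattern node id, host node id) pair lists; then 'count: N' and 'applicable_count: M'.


1 match(es); 1 pass the dangling check.
match: 0->8, 1->4, 2->1, 3->3, 4->5 | applicable
count: 1
applicable_count: 1


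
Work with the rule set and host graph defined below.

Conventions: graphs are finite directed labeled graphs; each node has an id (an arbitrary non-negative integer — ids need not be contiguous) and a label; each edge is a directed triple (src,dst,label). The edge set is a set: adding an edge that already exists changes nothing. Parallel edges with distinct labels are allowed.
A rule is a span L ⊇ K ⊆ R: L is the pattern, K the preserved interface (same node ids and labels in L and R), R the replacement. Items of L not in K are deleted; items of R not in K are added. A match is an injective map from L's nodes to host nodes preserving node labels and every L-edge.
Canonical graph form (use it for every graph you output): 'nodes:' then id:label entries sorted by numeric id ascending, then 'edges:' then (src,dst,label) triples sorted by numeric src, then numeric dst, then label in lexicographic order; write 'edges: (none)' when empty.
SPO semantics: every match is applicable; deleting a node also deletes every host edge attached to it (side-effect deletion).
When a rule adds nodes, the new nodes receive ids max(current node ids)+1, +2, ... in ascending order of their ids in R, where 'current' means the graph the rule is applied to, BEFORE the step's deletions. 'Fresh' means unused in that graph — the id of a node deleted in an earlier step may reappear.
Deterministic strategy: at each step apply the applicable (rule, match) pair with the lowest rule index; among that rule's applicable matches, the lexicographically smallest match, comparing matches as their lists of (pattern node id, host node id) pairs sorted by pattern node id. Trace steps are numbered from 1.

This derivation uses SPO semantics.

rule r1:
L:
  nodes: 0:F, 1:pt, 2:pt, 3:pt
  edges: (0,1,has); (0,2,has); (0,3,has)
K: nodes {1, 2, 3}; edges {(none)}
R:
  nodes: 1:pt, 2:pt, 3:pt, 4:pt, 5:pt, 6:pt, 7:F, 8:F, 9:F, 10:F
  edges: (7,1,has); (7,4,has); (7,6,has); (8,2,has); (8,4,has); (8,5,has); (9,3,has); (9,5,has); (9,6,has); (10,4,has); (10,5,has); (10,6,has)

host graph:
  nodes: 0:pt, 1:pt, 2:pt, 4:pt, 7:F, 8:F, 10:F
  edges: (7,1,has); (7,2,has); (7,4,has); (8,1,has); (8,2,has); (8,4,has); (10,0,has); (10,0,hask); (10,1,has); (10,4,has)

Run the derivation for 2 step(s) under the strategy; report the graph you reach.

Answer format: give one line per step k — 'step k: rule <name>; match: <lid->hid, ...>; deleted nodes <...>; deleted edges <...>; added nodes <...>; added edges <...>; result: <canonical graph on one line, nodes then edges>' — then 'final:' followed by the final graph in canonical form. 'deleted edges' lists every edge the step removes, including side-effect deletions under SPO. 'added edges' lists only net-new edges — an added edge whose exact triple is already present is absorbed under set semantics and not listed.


step 1: rule r1; match: 0->7, 1->1, 2->2, 3->4; deleted nodes 7; deleted edges (7,1,has); (7,2,has); (7,4,has); added nodes 11, 12, 13, 14, 15, 16, 17; added edges (14,1,has); (14,11,has); (14,13,has); (15,2,has); (15,11,has); (15,12,has); (16,4,has); (16,12,has); (16,13,has); (17,11,has); (17,12,has); (17,13,has); result: nodes: 0:pt, 1:pt, 2:pt, 4:pt, 8:F, 10:F, 11:pt, 12:pt, 13:pt, 14:F, 15:F, 16:F, 17:F edges: (8,1,has); (8,2,has); (8,4,has); (10,0,has); (10,0,hask); (10,1,has); (10,4,has); (14,1,has); (14,11,has); (14,13,has); (15,2,has); (15,11,has); (15,12,has); (16,4,has); (16,12,has); (16,13,has); (17,11,has); (17,12,has); (17,13,has)
step 2: rule r1; match: 0->8, 1->1, 2->2, 3->4; deleted nodes 8; deleted edges (8,1,has); (8,2,has); (8,4,has); added nodes 18, 19, 20, 21, 22, 23, 24; added edges (21,1,has); (21,18,has); (21,20,has); (22,2,has); (22,18,has); (22,19,has); (23,4,has); (23,19,has); (23,20,has); (24,18,has); (24,19,has); (24,20,has); result: nodes: 0:pt, 1:pt, 2:pt, 4:pt, 10:F, 11:pt, 12:pt, 13:pt, 14:F, 15:F, 16:F, 17:F, 18:pt, 19:pt, 20:pt, 21:F, 22:F, 23:F, 24:F edges: (10,0,has); (10,0,hask); (10,1,has); (10,4,has); (14,1,has); (14,11,has); (14,13,has); (15,2,has); (15,11,has); (15,12,has); (16,4,has); (16,12,has); (16,13,has); (17,11,has); (17,12,has); (17,13,has); (21,1,has); (21,18,has); (21,20,has); (22,2,has); (22,18,has); (22,19,has); (23,4,has); (23,19,has); (23,20,has); (24,18,has); (24,19,has); (24,20,has)
final:
nodes: 0:pt, 1:pt, 2:pt, 4:pt, 10:F, 11:pt, 12:pt, 13:pt, 14:F, 15:F, 16:F, 17:F, 18:pt, 19:pt, 20:pt, 21:F, 22:F, 23:F, 24:F
edges: (10,0,has); (10,0,hask); (10,1,has); (10,4,has); (14,1,has); (14,11,has); (14,13,has); (15,2,has); (15,11,has); (15,12,has); (16,4,has); (16,12,has); (16,13,has); (17,11,has); (17,12,has); (17,13,has); (21,1,has); (21,18,has); (21,20,has); (22,2,has); (22,18,has); (22,19,has); (23,4,has); (23,19,has); (23,20,has); (24,18,has); (24,19,has); (24,20,has)


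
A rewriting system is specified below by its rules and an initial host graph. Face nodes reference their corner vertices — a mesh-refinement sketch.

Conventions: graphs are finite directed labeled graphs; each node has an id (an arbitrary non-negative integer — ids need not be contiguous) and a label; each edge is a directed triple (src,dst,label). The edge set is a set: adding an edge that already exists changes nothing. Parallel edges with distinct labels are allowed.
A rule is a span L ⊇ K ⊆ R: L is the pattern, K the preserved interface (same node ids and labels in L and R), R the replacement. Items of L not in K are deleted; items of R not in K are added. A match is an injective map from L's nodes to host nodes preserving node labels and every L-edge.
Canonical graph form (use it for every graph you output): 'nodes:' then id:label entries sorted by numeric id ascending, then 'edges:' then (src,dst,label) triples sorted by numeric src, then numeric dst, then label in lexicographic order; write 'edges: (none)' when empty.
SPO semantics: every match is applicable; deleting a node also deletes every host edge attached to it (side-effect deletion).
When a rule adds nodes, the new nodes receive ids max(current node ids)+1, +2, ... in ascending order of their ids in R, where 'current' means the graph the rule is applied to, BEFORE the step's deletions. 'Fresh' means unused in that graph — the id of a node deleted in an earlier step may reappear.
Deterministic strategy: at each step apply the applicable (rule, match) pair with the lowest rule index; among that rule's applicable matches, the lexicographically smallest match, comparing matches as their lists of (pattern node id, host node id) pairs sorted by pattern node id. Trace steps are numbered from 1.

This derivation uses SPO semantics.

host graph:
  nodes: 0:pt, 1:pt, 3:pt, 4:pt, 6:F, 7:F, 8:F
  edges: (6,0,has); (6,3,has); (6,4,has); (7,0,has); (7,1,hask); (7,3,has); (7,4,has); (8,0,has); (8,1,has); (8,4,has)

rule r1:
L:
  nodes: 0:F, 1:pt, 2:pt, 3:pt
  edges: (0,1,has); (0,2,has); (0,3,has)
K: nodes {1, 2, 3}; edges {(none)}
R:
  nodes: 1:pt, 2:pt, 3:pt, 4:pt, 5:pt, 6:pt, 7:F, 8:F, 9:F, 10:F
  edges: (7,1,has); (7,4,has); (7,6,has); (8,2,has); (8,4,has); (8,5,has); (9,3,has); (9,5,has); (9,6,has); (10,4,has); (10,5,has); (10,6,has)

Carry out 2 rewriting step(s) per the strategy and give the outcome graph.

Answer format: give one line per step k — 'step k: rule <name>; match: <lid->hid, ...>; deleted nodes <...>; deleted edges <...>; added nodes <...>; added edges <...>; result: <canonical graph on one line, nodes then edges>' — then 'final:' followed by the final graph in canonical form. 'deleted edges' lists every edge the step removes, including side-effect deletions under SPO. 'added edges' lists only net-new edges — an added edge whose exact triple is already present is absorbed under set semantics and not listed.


step 1: rule r1; match: 0->6, 1->0, 2->3, 3->4; deleted nodes 6; deleted edges (6,0,has); (6,3,has); (6,4,has); added nodes 9, 10, 11, 12, 13, 14, 15; added edges (12,0,has); (12,9,has); (12,11,has); (13,3,has); (13,9,has); (13,10,has); (14,4,has); (14,10,has); (14,11,has); (15,9,has); (15,10,has); (15,11,has); result: nodes: 0:pt, 1:pt, 3:pt, 4:pt, 7:F, 8:F, 9:pt, 10:pt, 11:pt, 12:F, 13:F, 14:F, 15:F edges: (7,0,has); (7,1,hask); (7,3,has); (7,4,has); (8,0,has); (8,1,has); (8,4,has); (12,0,has); (12,9,has); (12,11,has); (13,3,has); (13,9,has); (13,10,has); (14,4,has); (14,10,has); (14,11,has); (15,9,has); (15,10,has); (15,11,has)
step 2: rule r1; match: 0->7, 1->0, 2->3, 3->4; deleted nodes 7; deleted edges (7,0,has); (7,1,hask); (7,3,has); (7,4,has); added nodes 16, 17, 18, 19, 20, 21, 22; added edges (19,0,has); (19,16,has); (19,18,has); (20,3,has); (20,16,has); (20,17,has); (21,4,has); (21,17,has); (21,18,has); (22,16,has); (22,17,has); (22,18,has); result: nodes: 0:pt, 1:pt, 3:pt, 4:pt, 8:F, 9:pt, 10:pt, 11:pt, 12:F, 13:F, 14:F, 15:F, 16:pt, 17:pt, 18:pt, 19:F, 20:F, 21:F, 22:F edges: (8,0,has); (8,1,has); (8,4,has); (12,0,has); (12,9,has); (12,11,has); (13,3,has); (13,9,has); (13,10,has); (14,4,has); (14,10,has); (14,11,has); (15,9,has); (15,10,has); (15,11,has); (19,0,has); (19,16,has); (19,18,has); (20,3,has); (20,16,has); (20,17,has); (21,4,has); (21,17,has); (21,18,has); (22,16,has); (22,17,has); (22,18,has)
final:
nodes: 0:pt, 1:pt, 3:pt, 4:pt, 8:F, 9:pt, 10:pt, 11:pt, 12:F, 13:F, 14:F, 15:F, 16:pt, 17:pt, 18:pt, 19:F, 20:F, 21:F, 22:F
edges: (8,0,has); (8,1,has); (8,4,has); (12,0,has); (12,9,has); (12,11,has); (13,3,has); (13,9,has); (13,10,has); (14,4,has); (14,10,has); (14,11,has); (15,9,has); (15,10,has); (15,11,has); (19,0,has); (19,16,has); (19,18,has); (20,3,has); (20,16,has); (20,17,has); (21,4,has); (21,17,has); (21,18,has); (22,16,has); (22,17,has); (22,18,has)
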